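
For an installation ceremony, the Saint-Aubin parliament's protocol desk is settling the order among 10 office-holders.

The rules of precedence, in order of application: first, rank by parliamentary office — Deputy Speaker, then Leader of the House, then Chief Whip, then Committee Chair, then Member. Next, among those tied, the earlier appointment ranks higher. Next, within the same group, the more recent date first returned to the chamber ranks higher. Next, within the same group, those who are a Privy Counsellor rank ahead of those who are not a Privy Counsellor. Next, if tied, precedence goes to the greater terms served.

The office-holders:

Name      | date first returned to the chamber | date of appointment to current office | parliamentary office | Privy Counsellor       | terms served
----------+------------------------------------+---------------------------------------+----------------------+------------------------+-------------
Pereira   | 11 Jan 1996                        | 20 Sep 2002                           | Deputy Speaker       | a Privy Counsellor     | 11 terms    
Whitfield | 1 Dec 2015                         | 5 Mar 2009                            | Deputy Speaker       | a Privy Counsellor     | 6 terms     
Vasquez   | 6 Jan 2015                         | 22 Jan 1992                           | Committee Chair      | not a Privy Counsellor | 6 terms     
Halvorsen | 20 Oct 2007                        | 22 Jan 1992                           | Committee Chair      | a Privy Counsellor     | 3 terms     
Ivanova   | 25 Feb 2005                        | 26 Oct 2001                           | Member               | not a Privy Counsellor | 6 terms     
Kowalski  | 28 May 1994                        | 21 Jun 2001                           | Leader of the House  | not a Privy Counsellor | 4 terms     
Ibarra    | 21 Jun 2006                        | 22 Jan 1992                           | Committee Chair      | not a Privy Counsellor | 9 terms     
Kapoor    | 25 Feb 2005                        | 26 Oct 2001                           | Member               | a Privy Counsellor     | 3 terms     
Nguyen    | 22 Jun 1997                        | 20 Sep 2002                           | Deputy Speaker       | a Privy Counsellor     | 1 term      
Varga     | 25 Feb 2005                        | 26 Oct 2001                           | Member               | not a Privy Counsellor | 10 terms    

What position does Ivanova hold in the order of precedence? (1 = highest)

By parliamentary office: Nguyen, Pereira and Whitfield (Deputy Speaker); then Kowalski (Leader of the House); then Vasquez, Halvorsen and Ibarra (Committee Chair); then Kapoor, Varga and Ivanova (Member).
Among Nguyen, Pereira and Whitfield, by date of appointment to current office (earlier first): Nguyen and Pereira (20 Sep 2002) before Whitfield (5 Mar 2009).
Among Nguyen and Pereira, by date first returned to the chamber (later first): Nguyen (22 Jun 1997) before Pereira (11 Jan 1996).
Vasquez, Halvorsen and Ibarra all have date of appointment to current office 22 Jan 1992, so the next rule applies.
Among Vasquez, Halvorsen and Ibarra, by date first returned to the chamber (later first): Vasquez (6 Jan 2015) before Halvorsen (20 Oct 2007) before Ibarra (21 Jun 2006).
Kapoor, Varga and Ivanova all have date of appointment to current office 26 Oct 2001, so the next rule applies.
Kapoor, Varga and Ivanova all have date first returned to the chamber 25 Feb 2005, so the next rule applies.
Among Kapoor, Varga and Ivanova, a Privy Counsellor before not a Privy Counsellor: Kapoor (a Privy Counsellor) before Varga and Ivanova (not a Privy Counsellor).
Among Varga and Ivanova, by terms served (higher first): Varga (10 terms) before Ivanova (6 terms).
Order: Nguyen, Pereira, Whitfield, Kowalski, Vasquez, Halvorsen, Ibarra, Kapoor, Varga, Ivanova. So position 10.

10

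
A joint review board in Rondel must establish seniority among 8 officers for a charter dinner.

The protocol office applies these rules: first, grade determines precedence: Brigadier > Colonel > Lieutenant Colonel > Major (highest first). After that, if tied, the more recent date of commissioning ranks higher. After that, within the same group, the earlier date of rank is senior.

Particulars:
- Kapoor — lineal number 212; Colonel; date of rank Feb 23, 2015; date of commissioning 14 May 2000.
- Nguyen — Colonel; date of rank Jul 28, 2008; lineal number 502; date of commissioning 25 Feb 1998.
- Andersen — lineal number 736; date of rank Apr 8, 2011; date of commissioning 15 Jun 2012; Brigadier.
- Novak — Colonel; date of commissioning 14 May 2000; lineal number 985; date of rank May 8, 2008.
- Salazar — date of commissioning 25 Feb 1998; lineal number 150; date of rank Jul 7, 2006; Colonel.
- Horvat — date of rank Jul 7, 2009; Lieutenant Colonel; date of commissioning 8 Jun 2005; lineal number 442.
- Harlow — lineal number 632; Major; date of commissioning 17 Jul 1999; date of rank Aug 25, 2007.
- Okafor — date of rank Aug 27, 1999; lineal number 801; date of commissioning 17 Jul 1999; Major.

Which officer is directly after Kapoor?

Salazar

By grade: Andersen (Brigadier); then Novak, Kapoor, Salazar and Nguyen (Colonel); then Horvat (Lieutenant Colonel); then Okafor and Harlow (Major).
Among Novak, Kapoor, Salazar and Nguyen, by date of commissioning (later first): Novak and Kapoor (14 May 2000) before Salazar and Nguyen (25 Feb 1998).
Among Novak and Kapoor, by date of rank (earlier first): Novak (May 8, 2008) before Kapoor (Feb 23, 2015).
Among Salazar and Nguyen, by date of rank (earlier first): Salazar (Jul 7, 2006) before Nguyen (Jul 28, 2008).
Okafor and Harlow both have date of commissioning 17 Jul 1999, so the next rule applies.
Among Okafor and Harlow, by date of rank (earlier first): Okafor (Aug 27, 1999) before Harlow (Aug 25, 2007).
Order: Andersen, Novak, Kapoor, Salazar, Nguyen, Horvat, Okafor, Harlow.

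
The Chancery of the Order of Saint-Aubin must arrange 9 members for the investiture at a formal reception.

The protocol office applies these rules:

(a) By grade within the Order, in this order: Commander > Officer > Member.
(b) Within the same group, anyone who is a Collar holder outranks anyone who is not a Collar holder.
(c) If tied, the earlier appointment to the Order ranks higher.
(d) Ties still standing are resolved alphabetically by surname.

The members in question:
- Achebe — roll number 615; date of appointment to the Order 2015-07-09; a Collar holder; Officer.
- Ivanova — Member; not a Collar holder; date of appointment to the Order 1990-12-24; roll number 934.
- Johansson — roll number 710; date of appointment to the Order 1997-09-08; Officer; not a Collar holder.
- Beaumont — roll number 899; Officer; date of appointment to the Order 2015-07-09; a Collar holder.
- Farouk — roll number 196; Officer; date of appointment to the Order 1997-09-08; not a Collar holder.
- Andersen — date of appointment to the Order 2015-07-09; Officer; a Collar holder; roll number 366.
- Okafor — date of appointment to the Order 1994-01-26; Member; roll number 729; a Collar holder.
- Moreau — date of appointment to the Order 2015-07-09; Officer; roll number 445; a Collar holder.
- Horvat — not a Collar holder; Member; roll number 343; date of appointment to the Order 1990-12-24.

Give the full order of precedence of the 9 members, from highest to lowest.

By grade within the Order: Achebe, Andersen, Beaumont, Moreau, Farouk and Johansson (Officer); then Okafor, Horvat and Ivanova (Member).
Among Achebe, Andersen, Beaumont, Moreau, Farouk and Johansson, a Collar holder before not a Collar holder: Achebe, Andersen, Beaumont and Moreau (a Collar holder) before Farouk and Johansson (not a Collar holder).
Achebe, Andersen, Beaumont and Moreau all have date of appointment to the Order 2015-07-09, so the next rule applies.
Among Achebe, Andersen, Beaumont and Moreau, alphabetically by surname: Achebe before Andersen before Beaumont before Moreau.
Farouk and Johansson both have date of appointment to the Order 1997-09-08, so the next rule applies.
Among Farouk and Johansson, alphabetically by surname: Farouk before Johansson.
Among Okafor, Horvat and Ivanova, a Collar holder before not a Collar holder: Okafor (a Collar holder) before Horvat and Ivanova (not a Collar holder).
Horvat and Ivanova both have date of appointment to the Order 1990-12-24, so the next rule applies.
Among Horvat and Ivanova, alphabetically by surname: Horvat before Ivanova.
Full order: Achebe, Andersen, Beaumont, Moreau, Farouk, Johansson, Okafor, Horvat, Ivanova.

Achebe, Andersen, Beaumont, Moreau, Farouk, Johansson, Okafor, Horvat, Ivanova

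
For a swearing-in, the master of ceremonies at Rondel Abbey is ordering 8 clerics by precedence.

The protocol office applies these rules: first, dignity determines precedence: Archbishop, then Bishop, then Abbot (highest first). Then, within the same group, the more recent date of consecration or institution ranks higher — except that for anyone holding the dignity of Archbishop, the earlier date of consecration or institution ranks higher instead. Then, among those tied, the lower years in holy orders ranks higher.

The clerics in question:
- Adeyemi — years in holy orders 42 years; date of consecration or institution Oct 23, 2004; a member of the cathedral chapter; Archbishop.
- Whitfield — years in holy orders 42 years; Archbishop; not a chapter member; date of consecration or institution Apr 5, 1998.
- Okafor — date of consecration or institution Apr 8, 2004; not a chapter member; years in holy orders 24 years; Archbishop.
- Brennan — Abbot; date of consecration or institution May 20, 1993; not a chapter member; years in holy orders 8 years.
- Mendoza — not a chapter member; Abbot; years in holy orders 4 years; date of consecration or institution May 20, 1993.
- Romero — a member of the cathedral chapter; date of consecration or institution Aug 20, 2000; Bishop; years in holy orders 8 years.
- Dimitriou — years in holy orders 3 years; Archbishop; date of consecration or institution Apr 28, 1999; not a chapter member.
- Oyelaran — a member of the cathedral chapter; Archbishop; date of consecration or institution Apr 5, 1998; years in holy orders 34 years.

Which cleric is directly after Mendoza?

By dignity: Oyelaran, Whitfield, Dimitriou, Okafor and Adeyemi (Archbishop); then Romero (Bishop); then Mendoza and Brennan (Abbot).
Among Oyelaran, Whitfield, Dimitriou, Okafor and Adeyemi, by date of consecration or institution (earlier first) (reversed rule for this group): Oyelaran and Whitfield (Apr 5, 1998) before Dimitriou (Apr 28, 1999) before Okafor (Apr 8, 2004) before Adeyemi (Oct 23, 2004).
Among Oyelaran and Whitfield, by years in holy orders (lower first): Oyelaran (34 years) before Whitfield (42 years).
Mendoza and Brennan both have date of consecration or institution May 20, 1993, so the next rule applies.
Among Mendoza and Brennan, by years in holy orders (lower first): Mendoza (4 years) before Brennan (8 years).
Order: Oyelaran, Whitfield, Dimitriou, Okafor, Adeyemi, Romero, Mendoza, Brennan.

Brennan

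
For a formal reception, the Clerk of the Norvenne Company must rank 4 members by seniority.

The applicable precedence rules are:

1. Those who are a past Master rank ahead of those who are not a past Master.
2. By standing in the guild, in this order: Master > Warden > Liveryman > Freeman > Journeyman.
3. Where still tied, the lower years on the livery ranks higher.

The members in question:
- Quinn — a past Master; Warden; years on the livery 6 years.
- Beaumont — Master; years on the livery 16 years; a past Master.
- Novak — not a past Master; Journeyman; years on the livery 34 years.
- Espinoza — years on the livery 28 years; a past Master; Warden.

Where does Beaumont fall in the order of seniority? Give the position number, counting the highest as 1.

By the first rule: Beaumont, Quinn and Espinoza (each a past Master); then Novak (not a past Master).
Among Beaumont, Quinn and Espinoza, by standing in the guild: Beaumont (Master) before Quinn and Espinoza (Warden).
Among Quinn and Espinoza, by years on the livery (lower first): Quinn (6 years) before Espinoza (28 years).
Order: Beaumont, Quinn, Espinoza, Novak. So position 1.

1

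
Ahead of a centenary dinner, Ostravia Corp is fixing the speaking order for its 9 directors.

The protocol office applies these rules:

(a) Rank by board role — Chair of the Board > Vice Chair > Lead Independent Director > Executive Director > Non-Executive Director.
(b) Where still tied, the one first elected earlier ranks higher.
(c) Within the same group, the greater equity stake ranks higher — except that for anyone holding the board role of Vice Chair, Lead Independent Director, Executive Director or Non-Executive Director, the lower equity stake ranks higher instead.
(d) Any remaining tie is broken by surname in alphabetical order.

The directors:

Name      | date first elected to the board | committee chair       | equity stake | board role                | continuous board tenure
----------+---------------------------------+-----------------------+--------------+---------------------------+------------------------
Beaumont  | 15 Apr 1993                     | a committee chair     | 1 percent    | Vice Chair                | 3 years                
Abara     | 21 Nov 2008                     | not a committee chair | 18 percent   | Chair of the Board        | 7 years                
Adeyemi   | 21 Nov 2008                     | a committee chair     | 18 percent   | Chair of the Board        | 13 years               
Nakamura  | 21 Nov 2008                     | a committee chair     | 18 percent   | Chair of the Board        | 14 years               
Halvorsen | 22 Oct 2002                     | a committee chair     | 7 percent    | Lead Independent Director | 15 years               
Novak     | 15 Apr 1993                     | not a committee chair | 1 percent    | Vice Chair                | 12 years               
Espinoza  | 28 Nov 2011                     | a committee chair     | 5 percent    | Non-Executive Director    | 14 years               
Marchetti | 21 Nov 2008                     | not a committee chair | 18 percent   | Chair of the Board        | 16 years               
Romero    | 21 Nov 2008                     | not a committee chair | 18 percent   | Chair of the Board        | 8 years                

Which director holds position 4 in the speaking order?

Nakamura

By board role: Abara, Adeyemi, Marchetti, Nakamura and Romero (Chair of the Board); then Beaumont and Novak (Vice Chair); then Halvorsen (Lead Independent Director); then Espinoza (Non-Executive Director).
Abara, Adeyemi, Marchetti, Nakamura and Romero all have date first elected to the board 21 Nov 2008, so the next rule applies.
Abara, Adeyemi, Marchetti, Nakamura and Romero all have equity stake 18 percent, so the next rule applies.
Among Abara, Adeyemi, Marchetti, Nakamura and Romero, alphabetically by surname: Abara before Adeyemi before Marchetti before Nakamura before Romero.
Beaumont and Novak both have date first elected to the board 15 Apr 1993, so the next rule applies.
Beaumont and Novak both have equity stake 1 percent, so the next rule applies.
Among Beaumont and Novak, alphabetically by surname: Beaumont before Novak.
Order: Abara, Adeyemi, Marchetti, Nakamura, Romero, Beaumont, Novak, Halvorsen, Espinoza.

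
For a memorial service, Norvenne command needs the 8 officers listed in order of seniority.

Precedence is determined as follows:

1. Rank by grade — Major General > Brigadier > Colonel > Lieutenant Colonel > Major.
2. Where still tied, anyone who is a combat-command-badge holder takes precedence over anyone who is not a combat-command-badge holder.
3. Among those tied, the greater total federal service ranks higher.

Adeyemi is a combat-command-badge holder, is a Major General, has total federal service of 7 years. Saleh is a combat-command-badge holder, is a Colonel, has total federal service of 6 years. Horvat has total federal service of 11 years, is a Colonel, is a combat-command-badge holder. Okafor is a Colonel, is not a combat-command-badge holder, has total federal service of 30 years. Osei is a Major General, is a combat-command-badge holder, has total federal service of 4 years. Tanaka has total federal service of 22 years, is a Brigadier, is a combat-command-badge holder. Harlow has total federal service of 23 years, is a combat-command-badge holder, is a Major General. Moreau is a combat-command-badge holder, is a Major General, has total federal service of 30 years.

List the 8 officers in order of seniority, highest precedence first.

Moreau, Harlow, Adeyemi, Osei, Tanaka, Horvat, Saleh, Okafor

By grade: Moreau, Harlow, Adeyemi and Osei (Major General); then Tanaka (Brigadier); then Horvat, Saleh and Okafor (Colonel).
Moreau, Harlow, Adeyemi and Osei are each a combat-command-badge holder, so the next rule applies.
Among Moreau, Harlow, Adeyemi and Osei, by total federal service (higher first): Moreau (30 years) before Harlow (23 years) before Adeyemi (7 years) before Osei (4 years).
Among Horvat, Saleh and Okafor, a combat-command-badge holder before not a combat-command-badge holder: Horvat and Saleh (a combat-command-badge holder) before Okafor (not a combat-command-badge holder).
Among Horvat and Saleh, by total federal service (higher first): Horvat (11 years) before Saleh (6 years).
Full order: Moreau, Harlow, Adeyemi, Osei, Tanaka, Horvat, Saleh, Okafor.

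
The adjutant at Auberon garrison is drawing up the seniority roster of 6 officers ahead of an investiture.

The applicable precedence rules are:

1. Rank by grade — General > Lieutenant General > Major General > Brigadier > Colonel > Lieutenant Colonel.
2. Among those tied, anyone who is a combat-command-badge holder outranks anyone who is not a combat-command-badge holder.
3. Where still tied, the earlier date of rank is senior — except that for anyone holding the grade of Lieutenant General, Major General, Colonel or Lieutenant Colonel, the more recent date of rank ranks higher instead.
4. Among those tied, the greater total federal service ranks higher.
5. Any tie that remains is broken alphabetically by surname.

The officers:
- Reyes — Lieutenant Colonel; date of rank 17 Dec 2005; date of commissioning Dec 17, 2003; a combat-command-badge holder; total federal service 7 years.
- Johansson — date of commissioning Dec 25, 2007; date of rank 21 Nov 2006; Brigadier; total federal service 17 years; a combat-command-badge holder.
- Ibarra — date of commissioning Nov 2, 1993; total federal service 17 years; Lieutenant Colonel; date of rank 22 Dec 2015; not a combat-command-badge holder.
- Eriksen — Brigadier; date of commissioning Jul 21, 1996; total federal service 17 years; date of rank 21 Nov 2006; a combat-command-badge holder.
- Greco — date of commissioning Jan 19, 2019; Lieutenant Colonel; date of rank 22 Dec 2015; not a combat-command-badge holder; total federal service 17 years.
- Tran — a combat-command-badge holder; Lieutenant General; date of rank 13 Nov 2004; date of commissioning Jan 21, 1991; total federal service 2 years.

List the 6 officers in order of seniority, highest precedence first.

Tran, Eriksen, Johansson, Reyes, Greco, Ibarra

By grade: Tran (Lieutenant General); then Eriksen and Johansson (Brigadier); then Reyes, Greco and Ibarra (Lieutenant Colonel).
Eriksen and Johansson are each a combat-command-badge holder, so the next rule applies.
Eriksen and Johansson both have date of rank 21 Nov 2006, so the next rule applies.
Eriksen and Johansson both have total federal service 17 years, so the next rule applies.
Among Eriksen and Johansson, alphabetically by surname: Eriksen before Johansson.
Among Reyes, Greco and Ibarra, a combat-command-badge holder before not a combat-command-badge holder: Reyes (a combat-command-badge holder) before Greco and Ibarra (not a combat-command-badge holder).
Greco and Ibarra both have date of rank 22 Dec 2015, so the next rule applies.
Greco and Ibarra both have total federal service 17 years, so the next rule applies.
Among Greco and Ibarra, alphabetically by surname: Greco before Ibarra.
Full order: Tran, Eriksen, Johansson, Reyes, Greco, Ibarra.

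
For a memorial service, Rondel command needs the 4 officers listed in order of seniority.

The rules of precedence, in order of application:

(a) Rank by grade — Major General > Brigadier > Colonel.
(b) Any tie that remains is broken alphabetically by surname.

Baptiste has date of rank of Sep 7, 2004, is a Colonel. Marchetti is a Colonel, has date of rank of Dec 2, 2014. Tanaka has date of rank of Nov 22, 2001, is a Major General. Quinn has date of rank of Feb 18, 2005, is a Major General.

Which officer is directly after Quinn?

Tanaka

By grade: Quinn and Tanaka (Major General); then Baptiste and Marchetti (Colonel).
Among Quinn and Tanaka, alphabetically by surname: Quinn before Tanaka.
Among Baptiste and Marchetti, alphabetically by surname: Baptiste before Marchetti.
Order: Quinn, Tanaka, Baptiste, Marchetti.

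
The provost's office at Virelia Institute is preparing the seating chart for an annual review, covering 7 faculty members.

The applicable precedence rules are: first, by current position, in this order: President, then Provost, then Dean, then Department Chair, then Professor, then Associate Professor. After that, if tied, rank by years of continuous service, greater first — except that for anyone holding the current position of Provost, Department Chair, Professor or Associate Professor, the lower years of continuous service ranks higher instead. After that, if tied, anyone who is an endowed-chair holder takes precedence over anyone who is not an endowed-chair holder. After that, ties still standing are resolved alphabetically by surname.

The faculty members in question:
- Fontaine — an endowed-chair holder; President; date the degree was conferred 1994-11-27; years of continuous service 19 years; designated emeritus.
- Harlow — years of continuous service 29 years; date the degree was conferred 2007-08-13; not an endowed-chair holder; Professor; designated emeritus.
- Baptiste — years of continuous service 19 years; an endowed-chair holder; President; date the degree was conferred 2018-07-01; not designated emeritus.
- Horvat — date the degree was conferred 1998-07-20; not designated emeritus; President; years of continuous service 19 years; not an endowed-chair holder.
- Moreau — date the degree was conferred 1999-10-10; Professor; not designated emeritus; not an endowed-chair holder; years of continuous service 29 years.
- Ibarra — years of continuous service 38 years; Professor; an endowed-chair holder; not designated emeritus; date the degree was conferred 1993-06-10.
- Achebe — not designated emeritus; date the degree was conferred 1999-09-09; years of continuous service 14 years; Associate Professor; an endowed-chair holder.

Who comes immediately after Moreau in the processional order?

Ibarra

By current position: Baptiste, Fontaine and Horvat (President); then Harlow, Moreau and Ibarra (Professor); then Achebe (Associate Professor).
Baptiste, Fontaine and Horvat all have years of continuous service 19 years, so the next rule applies.
Among Baptiste, Fontaine and Horvat, an endowed-chair holder before not an endowed-chair holder: Baptiste and Fontaine (an endowed-chair holder) before Horvat (not an endowed-chair holder).
Among Baptiste and Fontaine, alphabetically by surname: Baptiste before Fontaine.
Among Harlow, Moreau and Ibarra, by years of continuous service (lower first) (reversed rule for this group): Harlow and Moreau (29 years) before Ibarra (38 years).
Harlow and Moreau are each not an endowed-chair holder, so the next rule applies.
Among Harlow and Moreau, alphabetically by surname: Harlow before Moreau.
Order: Baptiste, Fontaine, Horvat, Harlow, Moreau, Ibarra, Achebe.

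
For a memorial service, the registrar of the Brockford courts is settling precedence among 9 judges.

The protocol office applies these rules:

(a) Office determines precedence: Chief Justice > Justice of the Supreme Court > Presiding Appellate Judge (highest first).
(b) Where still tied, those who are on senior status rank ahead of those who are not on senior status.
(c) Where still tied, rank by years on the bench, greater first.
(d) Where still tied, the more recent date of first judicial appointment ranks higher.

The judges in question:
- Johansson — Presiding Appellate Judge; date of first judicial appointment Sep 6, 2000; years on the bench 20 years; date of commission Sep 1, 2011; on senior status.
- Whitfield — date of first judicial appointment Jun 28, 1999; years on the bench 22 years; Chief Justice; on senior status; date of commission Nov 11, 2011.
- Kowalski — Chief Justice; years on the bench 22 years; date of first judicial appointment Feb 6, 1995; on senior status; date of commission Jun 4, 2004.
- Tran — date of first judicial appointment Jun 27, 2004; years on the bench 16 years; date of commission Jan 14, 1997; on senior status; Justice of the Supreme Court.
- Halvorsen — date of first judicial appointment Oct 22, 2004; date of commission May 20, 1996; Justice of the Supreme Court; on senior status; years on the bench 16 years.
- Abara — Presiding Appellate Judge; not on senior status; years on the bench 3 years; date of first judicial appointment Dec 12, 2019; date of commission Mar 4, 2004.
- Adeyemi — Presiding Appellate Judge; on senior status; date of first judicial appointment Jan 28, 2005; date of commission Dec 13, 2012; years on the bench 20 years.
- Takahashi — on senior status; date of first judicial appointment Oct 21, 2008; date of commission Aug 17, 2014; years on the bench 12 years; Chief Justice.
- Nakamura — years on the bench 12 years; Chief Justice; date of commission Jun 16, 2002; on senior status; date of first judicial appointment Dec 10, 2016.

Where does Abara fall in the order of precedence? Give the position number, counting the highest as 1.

9

By office: Whitfield, Kowalski, Nakamura and Takahashi (Chief Justice); then Halvorsen and Tran (Justice of the Supreme Court); then Adeyemi, Johansson and Abara (Presiding Appellate Judge).
Whitfield, Kowalski, Nakamura and Takahashi are each on senior status, so the next rule applies.
Among Whitfield, Kowalski, Nakamura and Takahashi, by years on the bench (higher first): Whitfield and Kowalski (22 years) before Nakamura and Takahashi (12 years).
Among Whitfield and Kowalski, by date of first judicial appointment (later first): Whitfield (Jun 28, 1999) before Kowalski (Feb 6, 1995).
Among Nakamura and Takahashi, by date of first judicial appointment (later first): Nakamura (Dec 10, 2016) before Takahashi (Oct 21, 2008).
Halvorsen and Tran are each on senior status, so the next rule applies.
Halvorsen and Tran both have years on the bench 16 years, so the next rule applies.
Among Halvorsen and Tran, by date of first judicial appointment (later first): Halvorsen (Oct 22, 2004) before Tran (Jun 27, 2004).
Among Adeyemi, Johansson and Abara, on senior status before not on senior status: Adeyemi and Johansson (on senior status) before Abara (not on senior status).
Adeyemi and Johansson both have years on the bench 20 years, so the next rule applies.
Among Adeyemi and Johansson, by date of first judicial appointment (later first): Adeyemi (Jan 28, 2005) before Johansson (Sep 6, 2000).
Order: Whitfield, Kowalski, Nakamura, Takahashi, Halvorsen, Tran, Adeyemi, Johansson, Abara. So position 9.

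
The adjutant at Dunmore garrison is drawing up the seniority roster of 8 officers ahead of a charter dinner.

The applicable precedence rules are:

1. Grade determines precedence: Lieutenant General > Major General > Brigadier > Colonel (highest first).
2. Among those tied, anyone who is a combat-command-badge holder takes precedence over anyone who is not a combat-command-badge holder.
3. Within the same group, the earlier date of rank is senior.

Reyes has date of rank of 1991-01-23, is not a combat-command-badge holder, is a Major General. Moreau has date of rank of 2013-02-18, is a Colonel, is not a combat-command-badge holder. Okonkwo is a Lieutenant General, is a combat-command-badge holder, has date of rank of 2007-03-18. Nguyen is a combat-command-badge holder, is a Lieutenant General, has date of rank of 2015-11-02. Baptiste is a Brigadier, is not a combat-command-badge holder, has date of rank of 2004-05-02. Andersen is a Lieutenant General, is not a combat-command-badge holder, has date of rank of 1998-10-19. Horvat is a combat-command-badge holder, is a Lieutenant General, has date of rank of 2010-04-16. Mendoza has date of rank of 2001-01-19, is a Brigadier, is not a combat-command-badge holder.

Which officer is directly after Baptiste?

Moreau

By grade: Okonkwo, Horvat, Nguyen and Andersen (Lieutenant General); then Reyes (Major General); then Mendoza and Baptiste (Brigadier); then Moreau (Colonel).
Among Okonkwo, Horvat, Nguyen and Andersen, a combat-command-badge holder before not a combat-command-badge holder: Okonkwo, Horvat and Nguyen (a combat-command-badge holder) before Andersen (not a combat-command-badge holder).
Among Okonkwo, Horvat and Nguyen, by date of rank (earlier first): Okonkwo (2007-03-18) before Horvat (2010-04-16) before Nguyen (2015-11-02).
Mendoza and Baptiste are each not a combat-command-badge holder, so the next rule applies.
Among Mendoza and Baptiste, by date of rank (earlier first): Mendoza (2001-01-19) before Baptiste (2004-05-02).
Order: Okonkwo, Horvat, Nguyen, Andersen, Reyes, Mendoza, Baptiste, Moreau.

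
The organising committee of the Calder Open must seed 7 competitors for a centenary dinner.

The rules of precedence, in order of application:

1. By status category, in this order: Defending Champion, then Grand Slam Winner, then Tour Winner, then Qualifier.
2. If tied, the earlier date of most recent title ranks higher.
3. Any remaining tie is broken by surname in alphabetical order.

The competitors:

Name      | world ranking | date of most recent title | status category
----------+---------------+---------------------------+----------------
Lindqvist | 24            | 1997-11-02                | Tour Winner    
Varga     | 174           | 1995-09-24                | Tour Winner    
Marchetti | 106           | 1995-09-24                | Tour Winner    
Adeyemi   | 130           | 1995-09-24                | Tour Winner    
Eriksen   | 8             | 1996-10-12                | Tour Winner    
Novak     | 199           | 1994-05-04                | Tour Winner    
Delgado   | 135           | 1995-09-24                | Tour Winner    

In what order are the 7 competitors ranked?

Novak, Adeyemi, Delgado, Marchetti, Varga, Eriksen, Lindqvist

By status category: Novak, Adeyemi, Delgado, Marchetti, Varga, Eriksen and Lindqvist (Tour Winner).
Among Novak, Adeyemi, Delgado, Marchetti, Varga, Eriksen and Lindqvist, by date of most recent title (earlier first): Novak (1994-05-04) before Adeyemi, Delgado, Marchetti and Varga (1995-09-24) before Eriksen (1996-10-12) before Lindqvist (1997-11-02).
Among Adeyemi, Delgado, Marchetti and Varga, alphabetically by surname: Adeyemi before Delgado before Marchetti before Varga.
Full order: Novak, Adeyemi, Delgado, Marchetti, Varga, Eriksen, Lindqvist.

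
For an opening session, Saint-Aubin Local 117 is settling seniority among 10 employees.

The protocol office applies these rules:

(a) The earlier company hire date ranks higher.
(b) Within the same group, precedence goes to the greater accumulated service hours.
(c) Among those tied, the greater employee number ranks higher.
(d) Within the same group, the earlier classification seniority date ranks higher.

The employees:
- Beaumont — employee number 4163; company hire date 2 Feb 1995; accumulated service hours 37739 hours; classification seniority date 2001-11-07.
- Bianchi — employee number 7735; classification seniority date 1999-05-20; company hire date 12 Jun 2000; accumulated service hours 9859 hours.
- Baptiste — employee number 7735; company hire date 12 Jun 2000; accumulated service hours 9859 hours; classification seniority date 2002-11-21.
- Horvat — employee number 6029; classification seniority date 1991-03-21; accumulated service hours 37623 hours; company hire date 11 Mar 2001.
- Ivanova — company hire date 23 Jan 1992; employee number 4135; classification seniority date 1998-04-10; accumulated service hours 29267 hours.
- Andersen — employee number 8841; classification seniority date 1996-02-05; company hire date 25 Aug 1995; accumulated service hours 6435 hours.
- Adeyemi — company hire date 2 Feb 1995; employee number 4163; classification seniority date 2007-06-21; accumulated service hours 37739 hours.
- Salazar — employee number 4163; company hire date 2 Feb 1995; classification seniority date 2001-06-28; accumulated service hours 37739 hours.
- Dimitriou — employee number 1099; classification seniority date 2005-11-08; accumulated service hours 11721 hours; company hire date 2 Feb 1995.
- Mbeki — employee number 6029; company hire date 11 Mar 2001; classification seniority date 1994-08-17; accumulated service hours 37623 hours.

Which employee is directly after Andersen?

By company hire date (earlier first): Ivanova (23 Jan 1992); then Salazar, Beaumont, Adeyemi and Dimitriou (each 2 Feb 1995); then Andersen (25 Aug 1995); then Bianchi and Baptiste (both 12 Jun 2000); then Horvat and Mbeki (both 11 Mar 2001).
Among Salazar, Beaumont, Adeyemi and Dimitriou, by accumulated service hours (higher first): Salazar, Beaumont and Adeyemi (37739 hours) before Dimitriou (11721 hours).
Salazar, Beaumont and Adeyemi all have employee number 4163, so the next rule applies.
Among Salazar, Beaumont and Adeyemi, by classification seniority date (earlier first): Salazar (2001-06-28) before Beaumont (2001-11-07) before Adeyemi (2007-06-21).
Bianchi and Baptiste both have accumulated service hours 9859 hours, so the next rule applies.
Bianchi and Baptiste both have employee number 7735, so the next rule applies.
Among Bianchi and Baptiste, by classification seniority date (earlier first): Bianchi (1999-05-20) before Baptiste (2002-11-21).
Horvat and Mbeki both have accumulated service hours 37623 hours, so the next rule applies.
Horvat and Mbeki both have employee number 6029, so the next rule applies.
Among Horvat and Mbeki, by classification seniority date (earlier first): Horvat (1991-03-21) before Mbeki (1994-08-17).
Order: Ivanova, Salazar, Beaumont, Adeyemi, Dimitriou, Andersen, Bianchi, Baptiste, Horvat, Mbeki.

Bianchi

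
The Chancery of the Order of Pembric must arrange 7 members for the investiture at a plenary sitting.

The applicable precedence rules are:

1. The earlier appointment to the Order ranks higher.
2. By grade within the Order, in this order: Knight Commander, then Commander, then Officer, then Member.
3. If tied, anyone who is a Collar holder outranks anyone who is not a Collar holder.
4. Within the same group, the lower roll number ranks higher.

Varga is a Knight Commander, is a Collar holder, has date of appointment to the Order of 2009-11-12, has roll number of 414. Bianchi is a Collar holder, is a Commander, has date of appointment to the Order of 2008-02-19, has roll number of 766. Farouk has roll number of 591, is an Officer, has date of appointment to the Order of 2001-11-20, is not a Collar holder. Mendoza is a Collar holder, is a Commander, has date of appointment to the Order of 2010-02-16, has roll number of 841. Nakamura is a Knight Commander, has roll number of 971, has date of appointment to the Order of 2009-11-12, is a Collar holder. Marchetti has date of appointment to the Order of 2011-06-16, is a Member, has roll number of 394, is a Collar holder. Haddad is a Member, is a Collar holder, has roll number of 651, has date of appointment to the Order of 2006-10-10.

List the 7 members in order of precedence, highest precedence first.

By date of appointment to the Order (earlier first): Farouk (2001-11-20); then Haddad (2006-10-10); then Bianchi (2008-02-19); then Varga and Nakamura (both 2009-11-12); then Mendoza (2010-02-16); then Marchetti (2011-06-16).
Varga and Nakamura are each Knight Commander, so the next rule applies.
Varga and Nakamura are each a Collar holder, so the next rule applies.
Among Varga and Nakamura, by roll number (lower first): Varga (414) before Nakamura (971).
Full order: Farouk, Haddad, Bianchi, Varga, Nakamura, Mendoza, Marchetti.

Farouk, Haddad, Bianchi, Varga, Nakamura, Mendoza, Marchetti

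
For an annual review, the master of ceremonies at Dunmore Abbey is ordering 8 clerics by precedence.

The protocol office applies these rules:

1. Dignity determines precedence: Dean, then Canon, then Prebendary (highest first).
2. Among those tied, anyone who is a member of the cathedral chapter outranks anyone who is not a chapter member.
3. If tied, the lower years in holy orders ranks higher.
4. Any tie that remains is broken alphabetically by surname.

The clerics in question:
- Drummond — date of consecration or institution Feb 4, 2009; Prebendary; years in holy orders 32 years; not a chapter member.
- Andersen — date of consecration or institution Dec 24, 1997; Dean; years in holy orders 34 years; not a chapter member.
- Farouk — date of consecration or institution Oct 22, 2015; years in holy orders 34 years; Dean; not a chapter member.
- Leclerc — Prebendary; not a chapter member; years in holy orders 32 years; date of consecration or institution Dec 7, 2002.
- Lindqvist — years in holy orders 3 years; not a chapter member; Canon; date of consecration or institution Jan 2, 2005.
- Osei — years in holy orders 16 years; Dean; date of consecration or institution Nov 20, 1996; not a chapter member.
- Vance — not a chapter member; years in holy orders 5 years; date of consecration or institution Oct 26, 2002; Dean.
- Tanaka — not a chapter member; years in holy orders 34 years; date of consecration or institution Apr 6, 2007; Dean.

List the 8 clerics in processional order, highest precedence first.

Vance, Osei, Andersen, Farouk, Tanaka, Lindqvist, Drummond, Leclerc

By dignity: Vance, Osei, Andersen, Farouk and Tanaka (Dean); then Lindqvist (Canon); then Drummond and Leclerc (Prebendary).
Vance, Osei, Andersen, Farouk and Tanaka are each not a chapter member, so the next rule applies.
Among Vance, Osei, Andersen, Farouk and Tanaka, by years in holy orders (lower first): Vance (5 years) before Osei (16 years) before Andersen, Farouk and Tanaka (34 years).
Among Andersen, Farouk and Tanaka, alphabetically by surname: Andersen before Farouk before Tanaka.
Drummond and Leclerc are each not a chapter member, so the next rule applies.
Drummond and Leclerc both have years in holy orders 32 years, so the next rule applies.
Among Drummond and Leclerc, alphabetically by surname: Drummond before Leclerc.
Full order: Vance, Osei, Andersen, Farouk, Tanaka, Lindqvist, Drummond, Leclerc.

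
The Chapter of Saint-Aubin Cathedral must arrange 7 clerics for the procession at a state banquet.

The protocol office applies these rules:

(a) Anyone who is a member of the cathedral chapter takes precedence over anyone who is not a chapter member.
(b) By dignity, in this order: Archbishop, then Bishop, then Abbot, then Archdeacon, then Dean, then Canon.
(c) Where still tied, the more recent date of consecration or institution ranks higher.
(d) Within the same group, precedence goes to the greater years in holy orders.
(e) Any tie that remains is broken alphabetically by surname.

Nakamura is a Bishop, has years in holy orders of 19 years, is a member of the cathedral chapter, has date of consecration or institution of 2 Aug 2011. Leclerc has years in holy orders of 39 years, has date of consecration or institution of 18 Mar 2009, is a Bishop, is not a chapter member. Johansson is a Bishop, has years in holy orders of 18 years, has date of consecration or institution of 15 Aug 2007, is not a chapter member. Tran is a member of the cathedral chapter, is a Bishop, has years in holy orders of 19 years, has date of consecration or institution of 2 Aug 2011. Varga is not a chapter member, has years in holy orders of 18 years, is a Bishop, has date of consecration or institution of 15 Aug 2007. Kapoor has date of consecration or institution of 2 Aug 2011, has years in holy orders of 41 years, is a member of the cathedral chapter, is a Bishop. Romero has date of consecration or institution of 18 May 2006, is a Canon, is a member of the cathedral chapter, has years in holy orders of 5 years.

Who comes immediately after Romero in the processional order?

Leclerc

By the first rule: Kapoor, Nakamura, Tran and Romero (each a member of the cathedral chapter); then Leclerc, Johansson and Varga (each not a chapter member).
Among Kapoor, Nakamura, Tran and Romero, by dignity: Kapoor, Nakamura and Tran (Bishop) before Romero (Canon).
Kapoor, Nakamura and Tran all have date of consecration or institution 2 Aug 2011, so the next rule applies.
Among Kapoor, Nakamura and Tran, by years in holy orders (higher first): Kapoor (41 years) before Nakamura and Tran (19 years).
Among Nakamura and Tran, alphabetically by surname: Nakamura before Tran.
Leclerc, Johansson and Varga are each Bishop, so the next rule applies.
Among Leclerc, Johansson and Varga, by date of consecration or institution (later first): Leclerc (18 Mar 2009) before Johansson and Varga (15 Aug 2007).
Johansson and Varga both have years in holy orders 18 years, so the next rule applies.
Among Johansson and Varga, alphabetically by surname: Johansson before Varga.
Order: Kapoor, Nakamura, Tran, Romero, Leclerc, Johansson, Varga.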